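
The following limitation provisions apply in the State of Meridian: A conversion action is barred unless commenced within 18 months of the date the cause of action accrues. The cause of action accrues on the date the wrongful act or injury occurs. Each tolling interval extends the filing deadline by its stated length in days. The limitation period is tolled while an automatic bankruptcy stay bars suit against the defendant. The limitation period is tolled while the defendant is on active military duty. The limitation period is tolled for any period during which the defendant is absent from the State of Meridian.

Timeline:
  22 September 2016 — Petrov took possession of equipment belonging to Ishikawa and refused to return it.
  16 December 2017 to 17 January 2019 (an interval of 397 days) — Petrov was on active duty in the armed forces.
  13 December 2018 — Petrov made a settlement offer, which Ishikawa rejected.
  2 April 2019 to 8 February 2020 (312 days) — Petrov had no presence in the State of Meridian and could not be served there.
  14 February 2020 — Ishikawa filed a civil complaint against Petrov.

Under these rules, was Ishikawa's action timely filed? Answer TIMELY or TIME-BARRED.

TIMELY

The claim accrued on 22 September 2016, when the wrongful act occurred.
18 months from 22 September 2016 is 22 March 2018.
The period was tolled for 397 days by the defendant's active military service (16 December 2017 to 17 January 2019), pushing the deadline to 23 April 2019.
Because the defendant's absence from the jurisdiction ran from 2 April 2019 to 8 February 2020, the deadline is extended by 312 days to 29 February 2020.
The other events in the timeline have no effect on the limitation period under the stated rules.
Filing on 14 February 2020 beat the 29 February 2020 deadline — the action is timely.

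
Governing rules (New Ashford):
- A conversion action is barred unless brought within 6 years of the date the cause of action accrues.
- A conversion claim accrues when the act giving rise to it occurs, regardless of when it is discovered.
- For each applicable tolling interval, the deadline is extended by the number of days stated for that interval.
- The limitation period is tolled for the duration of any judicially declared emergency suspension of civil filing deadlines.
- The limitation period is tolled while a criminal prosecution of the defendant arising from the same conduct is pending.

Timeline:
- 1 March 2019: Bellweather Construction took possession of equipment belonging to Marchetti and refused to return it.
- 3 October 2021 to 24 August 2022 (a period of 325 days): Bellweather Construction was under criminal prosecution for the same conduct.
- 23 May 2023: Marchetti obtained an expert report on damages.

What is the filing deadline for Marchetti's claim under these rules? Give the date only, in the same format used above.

20 January 2026

The limitation period began to run on 1 March 2019.
6 years from 1 March 2019 is 1 March 2025.
Because the pending criminal prosecution ran from 3 October 2021 to 24 August 2022, the deadline is extended by 325 days to 20 January 2026.
Nothing else in the chronology tolls or restarts the period.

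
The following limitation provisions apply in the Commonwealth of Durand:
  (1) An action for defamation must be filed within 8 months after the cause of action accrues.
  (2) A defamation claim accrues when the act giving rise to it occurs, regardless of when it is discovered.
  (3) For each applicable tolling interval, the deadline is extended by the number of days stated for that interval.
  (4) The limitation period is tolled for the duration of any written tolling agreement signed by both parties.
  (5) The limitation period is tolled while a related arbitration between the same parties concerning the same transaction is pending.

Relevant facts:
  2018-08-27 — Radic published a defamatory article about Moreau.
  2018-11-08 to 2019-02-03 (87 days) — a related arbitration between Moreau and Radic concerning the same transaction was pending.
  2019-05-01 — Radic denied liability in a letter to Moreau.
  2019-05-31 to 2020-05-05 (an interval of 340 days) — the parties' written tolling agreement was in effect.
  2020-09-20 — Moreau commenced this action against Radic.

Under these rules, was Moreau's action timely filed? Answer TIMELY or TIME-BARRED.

TIME-BARRED

The claim accrued on 2018-08-27, when the wrongful act occurred.
Adding the 8 months base period to 2018-08-27 gives a deadline of 2019-04-27, before any tolling.
The pending related arbitration from 2018-11-08 to 2019-02-03 tolled the period for 87 days, extending the deadline to 2019-07-23.
The period was tolled for 340 days by the written tolling agreement (2019-05-31 to 2020-05-05), pushing the deadline to 2020-06-27.
None of the other events listed affects the running of the period under the stated rules.
The 2020-09-20 filing falls after the 2020-06-27 deadline; the claim is time-barred.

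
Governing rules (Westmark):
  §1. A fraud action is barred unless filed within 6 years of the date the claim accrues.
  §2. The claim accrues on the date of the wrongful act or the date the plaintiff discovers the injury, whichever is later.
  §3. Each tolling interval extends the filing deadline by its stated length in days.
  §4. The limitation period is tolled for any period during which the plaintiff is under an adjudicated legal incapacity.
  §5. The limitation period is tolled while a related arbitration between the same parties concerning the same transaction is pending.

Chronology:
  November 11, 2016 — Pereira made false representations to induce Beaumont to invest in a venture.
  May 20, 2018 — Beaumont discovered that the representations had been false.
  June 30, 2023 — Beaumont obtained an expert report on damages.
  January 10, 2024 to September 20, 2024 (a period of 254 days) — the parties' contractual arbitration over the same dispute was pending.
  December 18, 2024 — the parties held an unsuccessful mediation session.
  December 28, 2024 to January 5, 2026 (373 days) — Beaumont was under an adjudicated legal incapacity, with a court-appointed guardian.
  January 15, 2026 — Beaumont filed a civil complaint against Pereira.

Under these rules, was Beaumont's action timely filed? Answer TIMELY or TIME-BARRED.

Taking the later of the act (November 11, 2016) and discovery (May 20, 2018), the claim accrued on May 20, 2018.
Adding the 6 years base period to May 20, 2018 gives a deadline of May 20, 2024, before any tolling.
Because the pending related arbitration ran from January 10, 2024 to September 20, 2024, the deadline is extended by 254 days to January 29, 2025.
The period was tolled for 373 days by the plaintiff's legal incapacity (December 28, 2024 to January 5, 2026), pushing the deadline to February 6, 2026.
The other events in the timeline have no effect on the limitation period under the stated rules.
The January 15, 2026 filing precedes the February 6, 2026 deadline; the claim is timely.

TIMELY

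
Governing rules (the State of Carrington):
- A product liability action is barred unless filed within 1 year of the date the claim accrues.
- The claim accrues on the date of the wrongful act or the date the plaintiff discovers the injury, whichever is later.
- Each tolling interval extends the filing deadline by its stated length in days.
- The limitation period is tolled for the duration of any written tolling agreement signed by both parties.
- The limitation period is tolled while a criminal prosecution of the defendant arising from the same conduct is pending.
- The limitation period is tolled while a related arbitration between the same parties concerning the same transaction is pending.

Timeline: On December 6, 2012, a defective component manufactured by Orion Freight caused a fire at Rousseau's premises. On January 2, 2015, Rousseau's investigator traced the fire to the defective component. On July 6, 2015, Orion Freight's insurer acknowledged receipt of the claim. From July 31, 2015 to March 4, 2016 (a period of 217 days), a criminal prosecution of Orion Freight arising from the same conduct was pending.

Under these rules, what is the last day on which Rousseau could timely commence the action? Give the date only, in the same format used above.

August 6, 2016

Because discovery on January 2, 2015 post-dates the December 6, 2012 act, accrual under the later-of rule falls on January 2, 2015.
1 year from January 2, 2015 is January 2, 2016.
The period was tolled for 217 days by the pending criminal prosecution (July 31, 2015 to March 4, 2016), pushing the deadline to August 6, 2016.
None of the other events listed affects the running of the period under the stated rules.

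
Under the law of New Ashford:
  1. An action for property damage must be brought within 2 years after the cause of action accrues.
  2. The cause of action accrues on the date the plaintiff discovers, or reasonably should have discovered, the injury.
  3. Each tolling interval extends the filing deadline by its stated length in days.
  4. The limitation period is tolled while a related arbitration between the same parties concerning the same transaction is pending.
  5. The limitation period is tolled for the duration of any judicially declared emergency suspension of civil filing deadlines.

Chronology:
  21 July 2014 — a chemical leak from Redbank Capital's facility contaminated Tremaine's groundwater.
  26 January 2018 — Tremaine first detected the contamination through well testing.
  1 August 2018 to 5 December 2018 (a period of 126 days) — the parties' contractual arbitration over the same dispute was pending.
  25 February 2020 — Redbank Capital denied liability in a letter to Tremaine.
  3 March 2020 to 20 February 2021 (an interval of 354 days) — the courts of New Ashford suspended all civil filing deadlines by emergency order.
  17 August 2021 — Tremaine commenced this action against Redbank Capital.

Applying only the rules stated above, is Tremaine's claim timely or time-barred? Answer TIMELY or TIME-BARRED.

TIME-BARRED

The claim did not accrue until Tremaine discovered the injury on 26 January 2018; the 21 July 2014 act date does not start the clock under the stated rule.
2 years from 26 January 2018 is 26 January 2020.
Because the pending related arbitration ran from 1 August 2018 to 5 December 2018, the deadline is extended by 126 days to 31 May 2020.
The period was tolled for 354 days by the emergency suspension of filing deadlines (3 March 2020 to 20 February 2021), pushing the deadline to 20 May 2021.
Nothing else in the chronology tolls or restarts the period.
Tremaine filed on 17 August 2021, after the 20 May 2021 deadline, so the action is time-barred.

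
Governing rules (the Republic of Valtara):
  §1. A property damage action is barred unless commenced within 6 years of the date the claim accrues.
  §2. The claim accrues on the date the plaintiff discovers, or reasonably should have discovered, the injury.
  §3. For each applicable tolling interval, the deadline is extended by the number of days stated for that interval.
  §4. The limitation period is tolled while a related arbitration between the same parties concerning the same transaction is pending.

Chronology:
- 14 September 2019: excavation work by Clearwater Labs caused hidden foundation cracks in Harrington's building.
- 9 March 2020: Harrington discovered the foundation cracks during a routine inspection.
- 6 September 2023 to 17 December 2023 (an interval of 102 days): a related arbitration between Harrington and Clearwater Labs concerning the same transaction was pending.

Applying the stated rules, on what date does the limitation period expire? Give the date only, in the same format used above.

19 June 2026

Accrual is tied to discovery, so the period began on 9 March 2020 rather than on 14 September 2019 when the act occurred.
6 years from 9 March 2020 is 9 March 2026.
The period was tolled for 102 days by the pending related arbitration (6 September 2023 to 17 December 2023), pushing the deadline to 19 June 2026.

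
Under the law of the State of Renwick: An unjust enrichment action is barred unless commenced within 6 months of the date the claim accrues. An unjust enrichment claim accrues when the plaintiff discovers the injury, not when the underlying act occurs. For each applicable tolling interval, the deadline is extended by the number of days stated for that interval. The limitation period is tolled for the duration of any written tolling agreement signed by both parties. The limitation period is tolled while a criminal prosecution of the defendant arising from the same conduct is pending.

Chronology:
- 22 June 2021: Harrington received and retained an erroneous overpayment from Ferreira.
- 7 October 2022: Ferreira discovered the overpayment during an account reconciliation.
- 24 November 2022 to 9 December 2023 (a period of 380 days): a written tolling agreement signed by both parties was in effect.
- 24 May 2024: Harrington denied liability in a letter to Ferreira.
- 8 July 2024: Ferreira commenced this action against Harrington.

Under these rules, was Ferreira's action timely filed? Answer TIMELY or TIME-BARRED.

TIME-BARRED

Under the discovery rule, the claim accrued on 7 October 2022, when Ferreira discovered the injury — not on the 22 June 2021 date of the underlying act.
Adding the 6 months base period to 7 October 2022 gives a deadline of 7 April 2023, before any tolling.
Because the written tolling agreement ran from 24 November 2022 to 9 December 2023, the deadline is extended by 380 days to 21 April 2024.
None of the other events listed affects the running of the period under the stated rules.
The 8 July 2024 filing falls after the 21 April 2024 deadline; the claim is time-barred.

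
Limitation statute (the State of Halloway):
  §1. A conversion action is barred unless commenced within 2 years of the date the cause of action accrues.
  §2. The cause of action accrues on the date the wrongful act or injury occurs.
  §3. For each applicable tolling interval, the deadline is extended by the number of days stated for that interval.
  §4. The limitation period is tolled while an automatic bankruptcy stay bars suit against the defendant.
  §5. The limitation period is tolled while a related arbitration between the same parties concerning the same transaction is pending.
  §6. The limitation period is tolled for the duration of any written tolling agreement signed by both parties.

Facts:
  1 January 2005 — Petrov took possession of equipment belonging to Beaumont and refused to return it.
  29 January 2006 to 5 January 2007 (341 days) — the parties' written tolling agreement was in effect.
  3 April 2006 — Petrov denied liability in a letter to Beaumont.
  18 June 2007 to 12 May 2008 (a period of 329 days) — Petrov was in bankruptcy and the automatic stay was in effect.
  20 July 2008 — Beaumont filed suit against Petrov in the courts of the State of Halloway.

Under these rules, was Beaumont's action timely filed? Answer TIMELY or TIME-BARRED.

TIMELY

The claim accrued on 1 January 2005, when the wrongful act occurred.
2 years from 1 January 2005 is 1 January 2007.
Because the written tolling agreement ran from 29 January 2006 to 5 January 2007, the deadline is extended by 341 days to 8 December 2007.
Because the automatic bankruptcy stay ran from 18 June 2007 to 12 May 2008, the deadline is extended by 329 days to 1 November 2008.
None of the other events listed affects the running of the period under the stated rules.
Beaumont filed on 20 July 2008, before the 1 November 2008 deadline, so the action is timely.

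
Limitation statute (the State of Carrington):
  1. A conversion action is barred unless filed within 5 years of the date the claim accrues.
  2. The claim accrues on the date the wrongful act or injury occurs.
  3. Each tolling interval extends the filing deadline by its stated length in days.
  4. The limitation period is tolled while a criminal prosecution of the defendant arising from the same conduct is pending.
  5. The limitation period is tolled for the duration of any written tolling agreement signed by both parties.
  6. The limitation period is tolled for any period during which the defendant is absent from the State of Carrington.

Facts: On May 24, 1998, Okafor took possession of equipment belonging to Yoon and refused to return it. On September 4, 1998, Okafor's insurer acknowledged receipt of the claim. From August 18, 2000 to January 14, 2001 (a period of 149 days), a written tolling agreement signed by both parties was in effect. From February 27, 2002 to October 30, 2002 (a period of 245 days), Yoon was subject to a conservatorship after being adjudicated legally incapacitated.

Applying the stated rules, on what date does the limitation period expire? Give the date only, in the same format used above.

October 20, 2003

The claim accrued on May 24, 1998, when the wrongful act occurred.
Adding the 5 years base period to May 24, 1998 gives a deadline of May 24, 2003, before any tolling.
The written tolling agreement from August 18, 2000 to January 14, 2001 tolled the period for 149 days, extending the deadline to October 20, 2003.
No stated provision tolls the period for the plaintiff's incapacity, so the interval from February 27, 2002 to October 30, 2002 has no effect on the deadline.
None of the other events listed affects the running of the period under the stated rules.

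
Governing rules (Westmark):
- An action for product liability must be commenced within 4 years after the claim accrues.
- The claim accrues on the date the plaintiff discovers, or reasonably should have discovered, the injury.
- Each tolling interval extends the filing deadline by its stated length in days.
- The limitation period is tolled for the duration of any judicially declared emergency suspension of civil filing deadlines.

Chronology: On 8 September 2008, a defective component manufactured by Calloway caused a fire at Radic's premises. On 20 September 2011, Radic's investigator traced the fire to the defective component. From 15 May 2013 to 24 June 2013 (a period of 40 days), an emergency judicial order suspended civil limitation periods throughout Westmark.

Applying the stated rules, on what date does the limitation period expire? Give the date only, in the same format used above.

30 October 2015

Under the discovery rule, the claim accrued on 20 September 2011, when Radic discovered the injury — not on the 8 September 2008 date of the underlying act.
4 years from 20 September 2011 is 20 September 2015.
The period was tolled for 40 days by the emergency suspension of filing deadlines (15 May 2013 to 24 June 2013), pushing the deadline to 30 October 2015.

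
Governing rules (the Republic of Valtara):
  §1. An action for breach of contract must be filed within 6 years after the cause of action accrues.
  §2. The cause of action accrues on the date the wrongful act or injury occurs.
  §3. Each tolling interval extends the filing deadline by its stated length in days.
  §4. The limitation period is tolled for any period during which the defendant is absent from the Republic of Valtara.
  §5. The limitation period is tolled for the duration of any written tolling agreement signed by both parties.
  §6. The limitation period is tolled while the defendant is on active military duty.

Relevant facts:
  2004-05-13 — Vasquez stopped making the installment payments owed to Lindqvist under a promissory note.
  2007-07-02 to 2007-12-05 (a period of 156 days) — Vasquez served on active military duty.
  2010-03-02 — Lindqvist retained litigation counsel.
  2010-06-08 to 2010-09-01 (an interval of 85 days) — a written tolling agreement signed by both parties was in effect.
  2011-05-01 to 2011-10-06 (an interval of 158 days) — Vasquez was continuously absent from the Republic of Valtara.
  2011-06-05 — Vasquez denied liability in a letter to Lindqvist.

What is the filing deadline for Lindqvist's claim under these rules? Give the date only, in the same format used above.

The limitation period began to run on 2004-05-13.
The untolled deadline — 6 years after 2004-05-13 — is 2010-05-13.
Because the defendant's active military service ran from 2007-07-02 to 2007-12-05, the deadline is extended by 156 days to 2010-10-16.
Because the written tolling agreement ran from 2010-06-08 to 2010-09-01, the deadline is extended by 85 days to 2011-01-09.
The defendant's absence from the jurisdiction starting 2011-05-01 came too late — the period had run on 2011-01-09 — and so does not extend the deadline.
The other events in the timeline have no effect on the limitation period under the stated rules.

2011-01-09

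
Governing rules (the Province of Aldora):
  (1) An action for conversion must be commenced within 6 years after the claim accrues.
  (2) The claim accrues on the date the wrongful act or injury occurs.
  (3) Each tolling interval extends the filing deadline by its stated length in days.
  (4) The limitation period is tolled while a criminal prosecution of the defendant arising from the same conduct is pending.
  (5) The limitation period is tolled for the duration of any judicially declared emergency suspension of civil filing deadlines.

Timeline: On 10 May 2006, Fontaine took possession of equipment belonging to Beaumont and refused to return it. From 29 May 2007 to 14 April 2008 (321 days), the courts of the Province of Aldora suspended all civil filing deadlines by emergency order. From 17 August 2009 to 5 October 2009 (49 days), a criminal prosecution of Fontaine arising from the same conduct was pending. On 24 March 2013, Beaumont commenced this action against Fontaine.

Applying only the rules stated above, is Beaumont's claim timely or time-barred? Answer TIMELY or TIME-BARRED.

The limitation period began to run on 10 May 2006.
Adding the 6 years base period to 10 May 2006 gives a deadline of 10 May 2012, before any tolling.
The period was tolled for 321 days by the emergency suspension of filing deadlines (29 May 2007 to 14 April 2008), pushing the deadline to 27 March 2013.
Because the pending criminal prosecution ran from 17 August 2009 to 5 October 2009, the deadline is extended by 49 days to 15 May 2013.
Beaumont filed on 24 March 2013, before the 15 May 2013 deadline, so the action is timely.

TIMELY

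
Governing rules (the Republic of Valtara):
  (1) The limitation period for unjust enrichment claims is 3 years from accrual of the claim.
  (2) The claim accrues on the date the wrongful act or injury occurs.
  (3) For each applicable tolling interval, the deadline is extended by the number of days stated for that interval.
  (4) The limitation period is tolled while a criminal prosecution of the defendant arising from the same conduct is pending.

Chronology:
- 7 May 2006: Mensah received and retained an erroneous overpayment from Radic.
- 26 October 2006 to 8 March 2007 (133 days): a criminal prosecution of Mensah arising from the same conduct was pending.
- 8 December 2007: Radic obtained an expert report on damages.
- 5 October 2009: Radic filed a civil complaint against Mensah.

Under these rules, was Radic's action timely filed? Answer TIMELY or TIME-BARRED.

The claim accrued on 7 May 2006, when the wrongful act occurred.
The untolled deadline — 3 years after 7 May 2006 — is 7 May 2009.
Because the pending criminal prosecution ran from 26 October 2006 to 8 March 2007, the deadline is extended by 133 days to 17 September 2009.
The other events in the timeline have no effect on the limitation period under the stated rules.
Filing on 5 October 2009 missed the 17 September 2009 deadline — the action is time-barred.

TIME-BARRED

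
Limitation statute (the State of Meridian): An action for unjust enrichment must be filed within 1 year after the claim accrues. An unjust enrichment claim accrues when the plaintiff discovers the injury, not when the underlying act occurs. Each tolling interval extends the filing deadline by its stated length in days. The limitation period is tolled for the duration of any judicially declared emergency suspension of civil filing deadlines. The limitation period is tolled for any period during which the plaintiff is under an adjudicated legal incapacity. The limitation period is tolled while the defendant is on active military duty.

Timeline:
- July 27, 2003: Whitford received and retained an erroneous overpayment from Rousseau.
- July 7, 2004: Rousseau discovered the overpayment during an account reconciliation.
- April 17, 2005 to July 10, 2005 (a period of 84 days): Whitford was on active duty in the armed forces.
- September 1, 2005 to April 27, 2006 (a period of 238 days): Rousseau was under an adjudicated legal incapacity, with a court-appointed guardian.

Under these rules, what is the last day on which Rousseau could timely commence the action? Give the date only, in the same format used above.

May 25, 2006

Accrual is tied to discovery, so the period began on July 7, 2004 rather than on July 27, 2003 when the act occurred.
The untolled deadline — 1 year after July 7, 2004 — is July 7, 2005.
Because the defendant's active military service ran from April 17, 2005 to July 10, 2005, the deadline is extended by 84 days to September 29, 2005.
The period was tolled for 238 days by the plaintiff's legal incapacity (September 1, 2005 to April 27, 2006), pushing the deadline to May 25, 2006.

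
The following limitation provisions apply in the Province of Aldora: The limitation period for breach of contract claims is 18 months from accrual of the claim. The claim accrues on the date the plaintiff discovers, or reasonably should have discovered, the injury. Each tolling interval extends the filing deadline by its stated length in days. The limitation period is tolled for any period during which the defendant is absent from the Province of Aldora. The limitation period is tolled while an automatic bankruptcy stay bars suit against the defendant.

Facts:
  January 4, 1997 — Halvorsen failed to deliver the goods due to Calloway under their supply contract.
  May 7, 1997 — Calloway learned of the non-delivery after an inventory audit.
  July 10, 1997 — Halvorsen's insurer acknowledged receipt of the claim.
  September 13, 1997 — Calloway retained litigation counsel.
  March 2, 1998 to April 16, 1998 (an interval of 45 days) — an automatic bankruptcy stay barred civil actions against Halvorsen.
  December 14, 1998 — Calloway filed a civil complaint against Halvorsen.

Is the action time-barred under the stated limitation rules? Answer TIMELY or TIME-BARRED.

The claim did not accrue until Calloway discovered the injury on May 7, 1997; the January 4, 1997 act date does not start the clock under the stated rule.
The untolled deadline — 18 months after May 7, 1997 — is November 7, 1998.
The period was tolled for 45 days by the automatic bankruptcy stay (March 2, 1998 to April 16, 1998), pushing the deadline to December 22, 1998.
The other events in the timeline have no effect on the limitation period under the stated rules.
Filing on December 14, 1998 beat the December 22, 1998 deadline — the action is timely.

TIMELY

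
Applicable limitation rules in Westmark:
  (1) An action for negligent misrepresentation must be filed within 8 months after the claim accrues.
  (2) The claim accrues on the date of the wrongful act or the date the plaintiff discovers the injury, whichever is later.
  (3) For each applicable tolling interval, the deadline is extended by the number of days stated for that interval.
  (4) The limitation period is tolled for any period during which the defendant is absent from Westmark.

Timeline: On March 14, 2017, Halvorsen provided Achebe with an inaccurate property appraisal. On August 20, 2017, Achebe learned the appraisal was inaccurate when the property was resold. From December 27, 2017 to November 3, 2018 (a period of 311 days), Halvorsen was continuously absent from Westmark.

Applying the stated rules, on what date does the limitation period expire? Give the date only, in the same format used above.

Because discovery on August 20, 2017 post-dates the March 14, 2017 act, accrual under the later-of rule falls on August 20, 2017.
The untolled deadline — 8 months after August 20, 2017 — is April 20, 2018.
The period was tolled for 311 days by the defendant's absence from the jurisdiction (December 27, 2017 to November 3, 2018), pushing the deadline to February 25, 2019.

February 25, 2019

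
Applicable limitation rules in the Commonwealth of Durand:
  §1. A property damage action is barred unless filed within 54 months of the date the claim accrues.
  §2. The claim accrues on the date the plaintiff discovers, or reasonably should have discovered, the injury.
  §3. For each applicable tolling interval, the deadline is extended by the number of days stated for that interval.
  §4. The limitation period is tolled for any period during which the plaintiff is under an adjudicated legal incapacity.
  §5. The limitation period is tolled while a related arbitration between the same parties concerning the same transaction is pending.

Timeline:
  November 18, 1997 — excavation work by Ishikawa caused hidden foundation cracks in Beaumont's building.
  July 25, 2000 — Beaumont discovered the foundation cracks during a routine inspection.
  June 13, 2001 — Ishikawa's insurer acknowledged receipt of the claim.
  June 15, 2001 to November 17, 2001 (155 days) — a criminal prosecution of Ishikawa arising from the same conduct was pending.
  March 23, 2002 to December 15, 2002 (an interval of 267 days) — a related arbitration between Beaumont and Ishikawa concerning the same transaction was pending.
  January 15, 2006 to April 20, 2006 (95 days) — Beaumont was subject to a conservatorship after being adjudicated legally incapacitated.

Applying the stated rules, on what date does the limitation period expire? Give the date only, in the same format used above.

October 19, 2005

Under the discovery rule, the claim accrued on July 25, 2000, when Beaumont discovered the injury — not on the November 18, 1997 date of the underlying act.
54 months from July 25, 2000 is January 25, 2005.
The period was tolled for 267 days by the pending related arbitration (March 23, 2002 to December 15, 2002), pushing the deadline to October 19, 2005.
The plaintiff's legal incapacity starting January 15, 2006 came too late — the period had run on October 19, 2005 — and so does not extend the deadline.
The pending criminal prosecution from June 15, 2001 to November 17, 2001 does not toll the period, because no stated rule makes a criminal prosecution a tolling event.
The other events in the timeline have no effect on the limitation period under the stated rules.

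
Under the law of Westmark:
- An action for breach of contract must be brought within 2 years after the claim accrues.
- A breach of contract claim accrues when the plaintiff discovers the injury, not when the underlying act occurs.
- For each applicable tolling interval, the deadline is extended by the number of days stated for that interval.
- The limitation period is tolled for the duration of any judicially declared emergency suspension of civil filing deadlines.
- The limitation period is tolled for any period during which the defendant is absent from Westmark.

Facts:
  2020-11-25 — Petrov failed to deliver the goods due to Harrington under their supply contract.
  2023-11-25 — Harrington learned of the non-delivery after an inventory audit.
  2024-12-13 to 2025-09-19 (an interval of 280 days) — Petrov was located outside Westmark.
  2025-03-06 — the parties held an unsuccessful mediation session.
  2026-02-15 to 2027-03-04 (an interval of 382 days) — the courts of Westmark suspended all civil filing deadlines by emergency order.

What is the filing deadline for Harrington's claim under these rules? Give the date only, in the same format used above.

2027-09-18

Accrual is tied to discovery, so the period began on 2023-11-25 rather than on 2020-11-25 when the act occurred.
2 years from 2023-11-25 is 2025-11-25.
The period was tolled for 280 days by the defendant's absence from the jurisdiction (2024-12-13 to 2025-09-19), pushing the deadline to 2026-09-01.
Because the emergency suspension of filing deadlines ran from 2026-02-15 to 2027-03-04, the deadline is extended by 382 days to 2027-09-18.
Nothing else in the chronology tolls or restarts the period.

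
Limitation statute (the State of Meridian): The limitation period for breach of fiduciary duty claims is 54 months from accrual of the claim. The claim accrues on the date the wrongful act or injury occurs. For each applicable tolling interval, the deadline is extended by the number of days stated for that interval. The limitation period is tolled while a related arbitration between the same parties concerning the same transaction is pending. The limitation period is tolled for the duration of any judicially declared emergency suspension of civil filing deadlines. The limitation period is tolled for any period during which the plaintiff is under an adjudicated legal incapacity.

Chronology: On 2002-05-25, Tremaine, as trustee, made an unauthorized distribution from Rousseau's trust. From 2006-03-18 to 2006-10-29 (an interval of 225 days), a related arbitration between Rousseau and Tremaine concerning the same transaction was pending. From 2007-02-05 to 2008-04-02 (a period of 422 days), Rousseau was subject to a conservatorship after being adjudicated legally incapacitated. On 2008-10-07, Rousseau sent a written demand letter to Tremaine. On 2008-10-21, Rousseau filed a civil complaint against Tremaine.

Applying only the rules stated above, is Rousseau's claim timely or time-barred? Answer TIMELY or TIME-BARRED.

TIME-BARRED

The claim accrued on 2002-05-25, when the wrongful act occurred.
54 months from 2002-05-25 is 2006-11-25.
The period was tolled for 225 days by the pending related arbitration (2006-03-18 to 2006-10-29), pushing the deadline to 2007-07-08.
The plaintiff's legal incapacity from 2007-02-05 to 2008-04-02 tolled the period for 422 days, extending the deadline to 2008-09-02.
None of the other events listed affects the running of the period under the stated rules.
Rousseau filed on 2008-10-21, after the 2008-09-02 deadline, so the action is time-barred.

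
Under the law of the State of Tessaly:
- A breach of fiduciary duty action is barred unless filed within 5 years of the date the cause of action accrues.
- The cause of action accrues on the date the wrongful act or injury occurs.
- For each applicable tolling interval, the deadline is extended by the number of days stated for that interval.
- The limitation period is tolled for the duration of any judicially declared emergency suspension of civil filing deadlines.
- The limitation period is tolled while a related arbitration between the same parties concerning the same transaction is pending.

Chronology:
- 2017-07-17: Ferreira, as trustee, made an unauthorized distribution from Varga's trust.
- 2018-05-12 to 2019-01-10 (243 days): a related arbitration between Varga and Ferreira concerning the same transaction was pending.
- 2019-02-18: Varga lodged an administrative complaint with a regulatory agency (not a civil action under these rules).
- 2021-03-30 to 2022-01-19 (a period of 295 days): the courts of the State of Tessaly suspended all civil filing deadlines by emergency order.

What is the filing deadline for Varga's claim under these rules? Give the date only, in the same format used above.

2024-01-06

The claim accrued on 2017-07-17, when the wrongful act occurred.
Adding the 5 years base period to 2017-07-17 gives a deadline of 2022-07-17, before any tolling.
The period was tolled for 243 days by the pending related arbitration (2018-05-12 to 2019-01-10), pushing the deadline to 2023-03-17.
The emergency suspension of filing deadlines from 2021-03-30 to 2022-01-19 tolled the period for 295 days, extending the deadline to 2024-01-06.
The other events in the timeline have no effect on the limitation period under the stated rules.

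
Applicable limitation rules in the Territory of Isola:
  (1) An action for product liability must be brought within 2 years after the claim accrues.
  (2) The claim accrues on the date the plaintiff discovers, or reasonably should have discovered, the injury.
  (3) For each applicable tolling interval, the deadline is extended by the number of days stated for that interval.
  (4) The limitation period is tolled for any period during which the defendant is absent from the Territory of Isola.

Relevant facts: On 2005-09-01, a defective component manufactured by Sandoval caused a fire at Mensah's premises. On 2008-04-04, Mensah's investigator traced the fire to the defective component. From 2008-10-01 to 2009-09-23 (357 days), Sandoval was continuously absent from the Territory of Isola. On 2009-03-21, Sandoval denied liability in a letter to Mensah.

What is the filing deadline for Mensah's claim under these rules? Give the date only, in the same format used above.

Accrual is tied to discovery, so the period began on 2008-04-04 rather than on 2005-09-01 when the act occurred.
The untolled deadline — 2 years after 2008-04-04 — is 2010-04-04.
The defendant's absence from the jurisdiction from 2008-10-01 to 2009-09-23 tolled the period for 357 days, extending the deadline to 2011-03-27.
The other events in the timeline have no effect on the limitation period under the stated rules.

2011-03-27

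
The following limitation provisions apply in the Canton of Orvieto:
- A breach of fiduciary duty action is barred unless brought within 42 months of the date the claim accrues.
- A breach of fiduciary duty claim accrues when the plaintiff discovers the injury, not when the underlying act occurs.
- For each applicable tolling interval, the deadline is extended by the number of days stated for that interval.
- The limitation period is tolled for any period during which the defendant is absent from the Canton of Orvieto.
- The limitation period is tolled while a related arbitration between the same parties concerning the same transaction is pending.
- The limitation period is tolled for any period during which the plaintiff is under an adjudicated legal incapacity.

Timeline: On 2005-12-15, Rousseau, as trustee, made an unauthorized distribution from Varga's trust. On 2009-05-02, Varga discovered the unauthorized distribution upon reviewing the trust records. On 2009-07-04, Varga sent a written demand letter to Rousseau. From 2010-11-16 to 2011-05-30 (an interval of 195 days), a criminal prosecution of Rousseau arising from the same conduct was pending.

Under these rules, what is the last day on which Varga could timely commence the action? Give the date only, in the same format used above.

2012-11-02

Accrual is tied to discovery, so the period began on 2009-05-02 rather than on 2005-12-15 when the act occurred.
42 months from 2009-05-02 is 2012-11-02.
Although a criminal prosecution ran from 2010-11-16 to 2011-05-30, the stated rules do not make that a tolling event, so it is disregarded.
None of the other events listed affects the running of the period under the stated rules.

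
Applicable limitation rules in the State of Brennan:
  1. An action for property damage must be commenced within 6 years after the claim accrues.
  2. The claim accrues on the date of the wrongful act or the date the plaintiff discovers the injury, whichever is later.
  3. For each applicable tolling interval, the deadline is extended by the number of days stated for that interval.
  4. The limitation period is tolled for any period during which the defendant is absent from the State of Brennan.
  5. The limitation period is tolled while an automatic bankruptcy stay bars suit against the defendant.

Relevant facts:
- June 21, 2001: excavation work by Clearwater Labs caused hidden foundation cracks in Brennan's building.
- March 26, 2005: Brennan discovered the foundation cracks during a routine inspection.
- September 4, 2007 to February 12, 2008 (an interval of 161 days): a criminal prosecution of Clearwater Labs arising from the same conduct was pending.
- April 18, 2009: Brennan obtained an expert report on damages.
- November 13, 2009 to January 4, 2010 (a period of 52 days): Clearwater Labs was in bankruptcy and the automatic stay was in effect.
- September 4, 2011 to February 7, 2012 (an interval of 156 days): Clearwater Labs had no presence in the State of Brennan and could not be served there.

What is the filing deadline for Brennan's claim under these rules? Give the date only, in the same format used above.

Because discovery on March 26, 2005 post-dates the June 21, 2001 act, accrual under the later-of rule falls on March 26, 2005.
6 years from March 26, 2005 is March 26, 2011.
The period was tolled for 52 days by the automatic bankruptcy stay (November 13, 2009 to January 4, 2010), pushing the deadline to May 17, 2011.
The defendant's absence from the jurisdiction starting September 4, 2011 came too late — the period had run on May 17, 2011 — and so does not extend the deadline.
No stated provision tolls the period for a criminal prosecution, so the interval from September 4, 2007 to February 12, 2008 has no effect on the deadline.
The other events in the timeline have no effect on the limitation period under the stated rules.

May 17, 2011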